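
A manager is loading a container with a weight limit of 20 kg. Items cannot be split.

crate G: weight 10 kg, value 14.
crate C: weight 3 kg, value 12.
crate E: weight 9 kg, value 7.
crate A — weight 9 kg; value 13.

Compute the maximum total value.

27

Take crate G and crate A: weight 10 + 9 = 19 ≤ 20, value 14 + 13 = 27.
No other feasible combination does better.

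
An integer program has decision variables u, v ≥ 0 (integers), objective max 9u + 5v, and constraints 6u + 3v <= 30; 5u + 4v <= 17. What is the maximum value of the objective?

27

(u,v)=(3,0) is feasible, giving 27.
(u,v)=(2,1) is feasible, giving 23.
(u,v)=(2,0) is feasible, giving 18.
Maximum is 27 at (u,v)=(3,0).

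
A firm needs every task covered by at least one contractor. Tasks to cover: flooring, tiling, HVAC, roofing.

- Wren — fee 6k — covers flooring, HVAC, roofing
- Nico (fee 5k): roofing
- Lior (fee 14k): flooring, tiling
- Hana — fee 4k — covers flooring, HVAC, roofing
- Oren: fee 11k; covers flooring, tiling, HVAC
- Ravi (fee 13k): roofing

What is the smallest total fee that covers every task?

15

Choose Hana and Oren: together they cover flooring, tiling, HVAC, roofing — every task.
Total fee: 4 + 11 = 15.
No cover costs less than 15.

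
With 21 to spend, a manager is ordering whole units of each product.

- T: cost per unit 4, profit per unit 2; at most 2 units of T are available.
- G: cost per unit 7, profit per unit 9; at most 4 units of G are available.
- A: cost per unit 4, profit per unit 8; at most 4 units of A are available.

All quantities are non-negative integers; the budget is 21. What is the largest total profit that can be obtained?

34

This is a bounded integer knapsack.
Take 1×T and 4×A: cost 20 ≤ 21, profit 1·2 + 4·8 = 34.
A has the best ratio (8/4) and is taken to its limit of 4; remaining capacity is filled optimally with the others.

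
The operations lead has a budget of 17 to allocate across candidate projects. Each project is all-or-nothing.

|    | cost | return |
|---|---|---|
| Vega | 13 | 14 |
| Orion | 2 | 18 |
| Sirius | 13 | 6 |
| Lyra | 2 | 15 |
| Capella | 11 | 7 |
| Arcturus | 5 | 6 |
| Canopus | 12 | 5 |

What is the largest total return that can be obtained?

47

Treat it as a binary knapsack problem.
Allowing fractional choices, the relaxed optimum would be about 47.6, but projects are indivisible.
Vega + Orion + Lyra: cost 13 + 2 + 2 = 17 ≤ 17, return 14 + 18 + 15 = 47.
Orion + Lyra + Capella: cost 2 + 2 + 11 = 15 ≤ 17, return 18 + 15 + 7 = 40.
Orion + Lyra + Arcturus: cost 2 + 2 + 5 = 9 ≤ 17, return 18 + 15 + 6 = 39.
Best is Vega, Orion, and Lyra with total return 47.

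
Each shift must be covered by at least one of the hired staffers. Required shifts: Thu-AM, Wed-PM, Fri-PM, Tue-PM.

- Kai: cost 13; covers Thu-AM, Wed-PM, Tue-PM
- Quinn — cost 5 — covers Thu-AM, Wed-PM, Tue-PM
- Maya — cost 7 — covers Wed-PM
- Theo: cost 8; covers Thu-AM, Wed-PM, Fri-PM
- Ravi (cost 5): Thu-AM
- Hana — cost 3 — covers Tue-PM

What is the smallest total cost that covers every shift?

11

The greedy cost-per-new-shift heuristic would pick Quinn and Theo for 13, but a cheaper cover exists.
Choose Theo and Hana: together they cover Thu-AM, Wed-PM, Fri-PM, Tue-PM — every shift.
Total cost: 8 + 3 = 11.
No cover costs less than 11.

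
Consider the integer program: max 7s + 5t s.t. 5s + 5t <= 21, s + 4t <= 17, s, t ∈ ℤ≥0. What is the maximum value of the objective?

28

Relaxing integrality, the LP optimum is 29.40 at (s,t) = (4.2, 0), which is not an integer point.
(s,t)=(4,0): 5·4+5·0=20≤21, 1·4+4·0=4≤17, objective 28.
(s,t)=(3,1): 5·3+5·1=20≤21, 1·3+4·1=7≤17, objective 26.
(s,t)=(3,0): 5·3+5·0=15≤21, 1·3+4·0=3≤17, objective 21.
Maximum is 28 at (s,t)=(4,0).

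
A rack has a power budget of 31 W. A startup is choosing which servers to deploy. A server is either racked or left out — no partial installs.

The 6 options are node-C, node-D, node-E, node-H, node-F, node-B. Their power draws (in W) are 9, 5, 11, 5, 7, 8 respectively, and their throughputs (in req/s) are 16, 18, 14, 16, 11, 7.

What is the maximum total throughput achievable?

node-C + node-D + node-H + node-F: power draw 9 + 5 + 5 + 7 = 26 ≤ 31, throughput 16 + 18 + 16 + 11 = 61.
node-C + node-D + node-E + node-H: power draw 9 + 5 + 11 + 5 = 30 ≤ 31, throughput 16 + 18 + 14 + 16 = 64.
Best is node-C, node-D, node-E, and node-H with total throughput 64.

64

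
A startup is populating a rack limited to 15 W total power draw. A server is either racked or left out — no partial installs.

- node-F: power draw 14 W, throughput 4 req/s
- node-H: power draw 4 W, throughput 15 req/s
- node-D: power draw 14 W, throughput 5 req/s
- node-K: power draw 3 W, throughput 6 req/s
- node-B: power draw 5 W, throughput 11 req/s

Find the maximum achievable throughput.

This is a 0-1 knapsack instance.
Allowing fractional choices, the relaxed optimum would be about 33.1, but servers are indivisible.
node-H + node-K + node-B: power draw 4 + 3 + 5 = 12 ≤ 15, throughput 15 + 6 + 11 = 32.
node-H + node-B: power draw 4 + 5 = 9 ≤ 15, throughput 15 + 11 = 26.
Best is node-H, node-K, and node-B with total throughput 32.

32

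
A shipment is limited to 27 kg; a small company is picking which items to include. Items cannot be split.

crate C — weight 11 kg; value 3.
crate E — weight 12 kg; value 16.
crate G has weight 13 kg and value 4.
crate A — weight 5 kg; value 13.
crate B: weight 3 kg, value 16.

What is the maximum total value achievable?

Allowing fractional choices, the relaxed optimum would be about 47.2, but items are indivisible.
crate G + crate A + crate B: weight 13 + 5 + 3 = 21 ≤ 27, value 4 + 13 + 16 = 33.
crate C + crate E + crate B: weight 11 + 12 + 3 = 26 ≤ 27, value 3 + 16 + 16 = 35.
crate E + crate A + crate B: weight 12 + 5 + 3 = 20 ≤ 27, value 16 + 13 + 16 = 45.
Best is crate E, crate A, and crate B with total value 45.

45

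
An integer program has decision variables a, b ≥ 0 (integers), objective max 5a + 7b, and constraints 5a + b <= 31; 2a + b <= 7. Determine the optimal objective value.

(a,b)=(0,7): 5·0+1·7=7≤31, 2·0+1·7=7≤7, objective 49.
(a,b)=(0,6): 5·0+1·6=6≤31, 2·0+1·6=6≤7, objective 42.
No feasible integer point exceeds 49.

49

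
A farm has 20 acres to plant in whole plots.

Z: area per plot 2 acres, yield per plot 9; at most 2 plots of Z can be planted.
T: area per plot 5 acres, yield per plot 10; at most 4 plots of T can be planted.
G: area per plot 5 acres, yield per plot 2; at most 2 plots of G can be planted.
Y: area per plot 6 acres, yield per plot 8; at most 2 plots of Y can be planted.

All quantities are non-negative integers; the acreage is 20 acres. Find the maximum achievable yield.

Z has the best ratio (9/2); taking only Z gives at most 2×9 = 18 (stopped by the supply cap of 2).
Mixing does better — 2×Z and 3×T: area 19 ≤ 20, yield 2·9 + 3·10 = 48.

48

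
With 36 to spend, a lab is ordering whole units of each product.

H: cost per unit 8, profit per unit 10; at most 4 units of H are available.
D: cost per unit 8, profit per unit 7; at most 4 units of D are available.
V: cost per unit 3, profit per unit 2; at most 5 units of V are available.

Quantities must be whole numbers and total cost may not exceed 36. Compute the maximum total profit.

42

4×H: cost 32 ≤ 36, profit 4·10 = 40.
4×H and 1×V: cost 35 ≤ 36, profit 4·10 + 1·2 = 42.
Best is 42.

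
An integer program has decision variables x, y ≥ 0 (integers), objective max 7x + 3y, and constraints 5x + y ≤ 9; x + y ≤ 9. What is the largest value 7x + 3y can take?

(x,y)=(0,9): 5·0+1·9=9≤9, 1·0+1·9=9≤9, objective 27.
(x,y)=(0,8): 5·0+1·8=8≤9, 1·0+1·8=8≤9, objective 24.
Maximum is 27 at (x,y)=(0,9).

27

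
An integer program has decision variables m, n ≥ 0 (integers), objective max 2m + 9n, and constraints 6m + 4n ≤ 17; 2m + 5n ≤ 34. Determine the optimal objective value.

Relaxing integrality, the LP optimum is 38.25 at (m,n) = (0, 4.25), which is not an integer point.
(m,n)=(0,4): 6·0+4·4=16≤17, 2·0+5·4=20≤34, objective 36.
(m,n)=(0,3): 6·0+4·3=12≤17, 2·0+5·3=15≤34, objective 27.
No feasible integer point exceeds 36.

36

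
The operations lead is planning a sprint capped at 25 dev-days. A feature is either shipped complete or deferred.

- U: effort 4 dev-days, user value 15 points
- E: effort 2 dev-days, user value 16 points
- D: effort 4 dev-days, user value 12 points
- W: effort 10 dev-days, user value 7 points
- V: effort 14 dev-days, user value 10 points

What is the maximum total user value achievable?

53

This is a 0-1 knapsack instance.
Allowing fractional choices, the relaxed optimum would be about 53.7, but features are indivisible.
U + E + D + W: effort 4 + 2 + 4 + 10 = 20 ≤ 25, user value 15 + 16 + 12 + 7 = 50.
U + E + D + V: effort 4 + 2 + 4 + 14 = 24 ≤ 25, user value 15 + 16 + 12 + 10 = 53.
Best is U, E, D, and V with total user value 53.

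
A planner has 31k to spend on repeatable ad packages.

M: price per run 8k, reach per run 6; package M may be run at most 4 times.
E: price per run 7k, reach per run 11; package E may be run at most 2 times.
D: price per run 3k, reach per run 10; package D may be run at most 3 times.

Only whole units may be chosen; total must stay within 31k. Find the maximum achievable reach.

58

This is a bounded integer knapsack.
Take 1×M, 2×E, and 3×D: price 31 ≤ 31, reach 1·6 + 2·11 + 3·10 = 58.
D has the best ratio (10/3) and is taken to its limit of 3; remaining capacity is filled optimally with the others.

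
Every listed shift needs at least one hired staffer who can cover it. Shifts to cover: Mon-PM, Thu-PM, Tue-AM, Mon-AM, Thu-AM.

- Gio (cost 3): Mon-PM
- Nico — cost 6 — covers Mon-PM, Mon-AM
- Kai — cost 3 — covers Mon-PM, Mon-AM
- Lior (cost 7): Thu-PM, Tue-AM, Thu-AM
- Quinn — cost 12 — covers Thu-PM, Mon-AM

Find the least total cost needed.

10

Choose Kai and Lior: together they cover Mon-PM, Thu-PM, Tue-AM, Mon-AM, Thu-AM — every shift.
Total cost: 3 + 7 = 10.
No cover costs less than 10.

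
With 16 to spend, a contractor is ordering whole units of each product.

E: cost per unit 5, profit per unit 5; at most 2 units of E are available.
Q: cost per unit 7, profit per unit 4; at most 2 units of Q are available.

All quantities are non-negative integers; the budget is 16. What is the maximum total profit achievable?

10

Take 2×E: cost 10 ≤ 16, profit 2·5 = 10.
E has the best ratio (5/5) and is taken to its limit of 2; remaining capacity is filled optimally with the others.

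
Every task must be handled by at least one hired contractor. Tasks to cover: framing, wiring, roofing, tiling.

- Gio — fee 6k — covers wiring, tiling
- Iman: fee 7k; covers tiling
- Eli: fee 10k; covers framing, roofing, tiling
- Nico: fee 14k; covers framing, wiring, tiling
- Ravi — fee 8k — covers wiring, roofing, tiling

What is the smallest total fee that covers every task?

The greedy cost-per-new-task heuristic would pick Ravi and Eli for 18, but a cheaper cover exists.
Choose Gio and Eli: together they cover framing, wiring, roofing, tiling — every task.
Total fee: 6 + 10 = 16.
No cover costs less than 16.

16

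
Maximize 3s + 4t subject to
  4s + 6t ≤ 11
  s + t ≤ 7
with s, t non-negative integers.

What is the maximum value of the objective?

Relaxing integrality, the LP optimum is 8.25 at (s,t) = (2.75, 0), which is not an integer point.
(s,t)=(1,1): 4·1+6·1=10≤11, 1·1+1·1=2≤7, objective 7.
(s,t)=(2,0): 4·2+6·0=8≤11, 1·2+1·0=2≤7, objective 6.
(s,t)=(0,1): 4·0+6·1=6≤11, 1·0+1·1=1≤7, objective 4.
The best lattice point is (1,1), giving 7.

7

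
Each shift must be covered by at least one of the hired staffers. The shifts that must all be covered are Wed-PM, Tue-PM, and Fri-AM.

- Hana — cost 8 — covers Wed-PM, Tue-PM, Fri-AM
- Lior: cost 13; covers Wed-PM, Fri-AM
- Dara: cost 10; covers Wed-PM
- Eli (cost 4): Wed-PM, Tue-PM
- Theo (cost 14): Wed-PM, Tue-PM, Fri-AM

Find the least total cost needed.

The greedy cost-per-new-shift heuristic would pick Eli and Hana for 12, but a cheaper cover exists.
Hana alone covers Wed-PM, Tue-PM, Fri-AM — every shift.
Total cost: 8.
No cover costs less than 8.

8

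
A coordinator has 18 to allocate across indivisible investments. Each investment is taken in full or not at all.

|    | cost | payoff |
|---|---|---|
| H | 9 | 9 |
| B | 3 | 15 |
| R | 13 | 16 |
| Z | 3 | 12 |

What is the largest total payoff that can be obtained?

36

This is a 0-1 knapsack instance.
B + R: cost 3 + 13 = 16 ≤ 18, payoff 15 + 16 = 31.
H + B + Z: cost 9 + 3 + 3 = 15 ≤ 18, payoff 9 + 15 + 12 = 36.
R + Z: cost 13 + 3 = 16 ≤ 18, payoff 16 + 12 = 28.
Best is H, B, and Z with total payoff 36.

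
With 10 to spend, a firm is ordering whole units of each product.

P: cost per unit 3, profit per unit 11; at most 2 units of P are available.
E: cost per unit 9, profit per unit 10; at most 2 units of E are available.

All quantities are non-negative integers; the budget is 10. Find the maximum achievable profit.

P has the best ratio (11/3); taking only P gives at most 2×11 = 22 (stopped by the supply cap of 2).
Optimal: 2×P: cost 6 ≤ 10, profit 2·11 = 22.

22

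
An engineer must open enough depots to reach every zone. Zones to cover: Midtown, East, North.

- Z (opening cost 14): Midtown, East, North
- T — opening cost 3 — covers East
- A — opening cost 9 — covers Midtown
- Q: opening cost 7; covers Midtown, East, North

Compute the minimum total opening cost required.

Q alone covers Midtown, East, North — every zone.
Total opening cost: 7.

7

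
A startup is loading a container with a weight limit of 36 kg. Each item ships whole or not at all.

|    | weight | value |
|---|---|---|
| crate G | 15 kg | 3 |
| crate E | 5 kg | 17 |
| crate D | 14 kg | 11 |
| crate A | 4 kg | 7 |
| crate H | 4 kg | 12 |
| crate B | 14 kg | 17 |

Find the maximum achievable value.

Allowing fractional choices, the relaxed optimum would be about 60.1, but items are indivisible.
crate E + crate A + crate H + crate B: weight 5 + 4 + 4 + 14 = 27 ≤ 36, value 17 + 7 + 12 + 17 = 53.
crate E + crate D + crate A + crate H: weight 5 + 14 + 4 + 4 = 27 ≤ 36, value 17 + 11 + 7 + 12 = 47.
Best is crate E, crate A, crate H, and crate B with total value 53.

53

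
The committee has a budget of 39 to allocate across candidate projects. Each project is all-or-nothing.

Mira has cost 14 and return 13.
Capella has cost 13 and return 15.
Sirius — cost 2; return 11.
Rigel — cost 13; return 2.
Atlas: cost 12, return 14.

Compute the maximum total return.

Treat it as a binary knapsack problem.
Mira + Capella + Sirius: cost 14 + 13 + 2 = 29 ≤ 39, return 13 + 15 + 11 = 39.
Capella + Sirius + Atlas: cost 13 + 2 + 12 = 27 ≤ 39, return 15 + 11 + 14 = 40.
Mira + Capella + Atlas: cost 14 + 13 + 12 = 39 ≤ 39, return 13 + 15 + 14 = 42.
Best is Mira, Capella, and Atlas with total return 42.

42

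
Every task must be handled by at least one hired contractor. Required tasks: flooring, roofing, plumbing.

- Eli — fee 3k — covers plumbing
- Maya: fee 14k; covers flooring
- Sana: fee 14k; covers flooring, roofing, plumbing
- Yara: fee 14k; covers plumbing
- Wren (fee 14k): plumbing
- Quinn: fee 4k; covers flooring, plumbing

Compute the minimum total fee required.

This is an integer covering problem.
The greedy cost-per-new-task heuristic would pick Quinn and Sana for 18, but a cheaper cover exists.
Sana alone covers flooring, roofing, plumbing — every task.
Total fee: 14.
No cover costs less than 14.

14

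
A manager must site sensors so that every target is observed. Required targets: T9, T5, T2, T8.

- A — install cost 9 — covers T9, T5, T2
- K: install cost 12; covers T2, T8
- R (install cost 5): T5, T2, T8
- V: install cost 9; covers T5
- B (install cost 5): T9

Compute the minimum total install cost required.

This is a weighted set-cover instance.
Choose R and B: together they cover T9, T5, T2, T8 — every target.
Total install cost: 5 + 5 = 10.
No cover costs less than 10.

10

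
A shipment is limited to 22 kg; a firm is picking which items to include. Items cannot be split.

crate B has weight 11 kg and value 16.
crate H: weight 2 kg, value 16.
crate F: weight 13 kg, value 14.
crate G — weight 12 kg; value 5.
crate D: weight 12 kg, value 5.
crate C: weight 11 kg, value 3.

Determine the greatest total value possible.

32

Allowing fractional choices, the relaxed optimum would be about 41.7, but items are indivisible.
crate H + crate F: weight 2 + 13 = 15 ≤ 22, value 16 + 14 = 30.
crate B + crate H: weight 11 + 2 = 13 ≤ 22, value 16 + 16 = 32.
Best is crate B and crate H with total value 32.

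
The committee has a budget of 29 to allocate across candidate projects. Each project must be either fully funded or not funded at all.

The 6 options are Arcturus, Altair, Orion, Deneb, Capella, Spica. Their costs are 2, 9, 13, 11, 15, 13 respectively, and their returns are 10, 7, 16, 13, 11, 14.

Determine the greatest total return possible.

40

Arcturus + Orion + Spica: cost 2 + 13 + 13 = 28 ≤ 29, return 10 + 16 + 14 = 40.
Arcturus + Orion + Deneb: cost 2 + 13 + 11 = 26 ≤ 29, return 10 + 16 + 13 = 39.
Arcturus + Deneb + Spica: cost 2 + 11 + 13 = 26 ≤ 29, return 10 + 13 + 14 = 37.
Best is Arcturus, Orion, and Spica with total return 40.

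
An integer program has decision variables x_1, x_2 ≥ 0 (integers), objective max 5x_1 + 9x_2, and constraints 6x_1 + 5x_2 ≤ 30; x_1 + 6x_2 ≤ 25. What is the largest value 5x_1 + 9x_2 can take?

41

The continuous relaxation peaks at (1.77, 3.87) with value 43.71; rounding to a feasible lattice point costs some objective.
(x_1,x_2)=(1,4): 6·1+5·4=26≤30, 1·1+6·4=25≤25, objective 41.
(x_1,x_2)=(2,3): 6·2+5·3=27≤30, 1·2+6·3=20≤25, objective 37.
(x_1,x_2)=(0,4): 6·0+5·4=20≤30, 1·0+6·4=24≤25, objective 36.
No feasible integer point exceeds 41.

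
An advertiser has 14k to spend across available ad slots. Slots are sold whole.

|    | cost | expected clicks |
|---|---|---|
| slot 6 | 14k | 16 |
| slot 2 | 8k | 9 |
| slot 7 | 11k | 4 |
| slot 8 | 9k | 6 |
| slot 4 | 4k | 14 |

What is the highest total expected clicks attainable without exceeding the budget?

23

slot 8 + slot 4: cost 9 + 4 = 13 ≤ 14, expected clicks 6 + 14 = 20.
slot 6: cost 14 ≤ 14, expected clicks 16.
slot 2 + slot 4: cost 8 + 4 = 12 ≤ 14, expected clicks 9 + 14 = 23.
Best is slot 2 and slot 4 with total expected clicks 23.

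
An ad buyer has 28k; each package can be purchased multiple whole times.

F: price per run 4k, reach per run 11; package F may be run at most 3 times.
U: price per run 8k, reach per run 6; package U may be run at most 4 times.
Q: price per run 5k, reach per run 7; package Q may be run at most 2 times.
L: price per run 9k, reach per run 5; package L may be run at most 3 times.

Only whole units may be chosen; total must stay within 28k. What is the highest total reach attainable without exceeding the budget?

47

F has the best ratio (11/4); taking only F gives at most 3×11 = 33 (stopped by the supply cap of 3).
Mixing does better — 3×F and 2×Q: price 22 ≤ 28, reach 3·11 + 2·7 = 47.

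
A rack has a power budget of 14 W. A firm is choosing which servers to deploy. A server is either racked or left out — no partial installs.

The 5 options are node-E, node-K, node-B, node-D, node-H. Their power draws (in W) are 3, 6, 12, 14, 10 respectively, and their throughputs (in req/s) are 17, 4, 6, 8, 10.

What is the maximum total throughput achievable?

This is a 0-1 knapsack instance.
Take node-E and node-H: power draw 3 + 10 = 13 ≤ 14, throughput 17 + 10 = 27.
No other feasible combination does better.

27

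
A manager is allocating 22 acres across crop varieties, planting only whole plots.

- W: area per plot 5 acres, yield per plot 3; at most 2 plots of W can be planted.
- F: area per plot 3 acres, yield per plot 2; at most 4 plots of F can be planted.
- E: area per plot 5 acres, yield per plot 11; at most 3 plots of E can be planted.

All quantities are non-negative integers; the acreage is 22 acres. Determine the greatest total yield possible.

E has the best ratio (11/5); taking only E gives at most 3×11 = 33 (stopped by the supply cap of 3).
Mixing does better — 2×F and 3×E: area 21 ≤ 22, yield 2·2 + 3·11 = 37.

37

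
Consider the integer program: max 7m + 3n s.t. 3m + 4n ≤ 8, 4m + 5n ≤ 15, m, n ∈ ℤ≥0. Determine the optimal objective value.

Relaxing integrality, the LP optimum is 18.67 at (m,n) = (2.67, 0), which is not an integer point.
(m,n)=(2,0): 3·2+4·0=6≤8, 4·2+5·0=8≤15, objective 14.
(m,n)=(1,1): 3·1+4·1=7≤8, 4·1+5·1=9≤15, objective 10.
(m,n)=(1,0): 3·1+4·0=3≤8, 4·1+5·0=4≤15, objective 7.
The best lattice point is (2,0), giving 14.

14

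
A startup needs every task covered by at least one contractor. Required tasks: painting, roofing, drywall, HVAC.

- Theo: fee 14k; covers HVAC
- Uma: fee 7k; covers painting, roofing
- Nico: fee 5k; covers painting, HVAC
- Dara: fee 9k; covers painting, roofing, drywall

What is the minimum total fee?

Choose Nico and Dara: together they cover painting, roofing, drywall, HVAC — every task.
Total fee: 5 + 9 = 14.

14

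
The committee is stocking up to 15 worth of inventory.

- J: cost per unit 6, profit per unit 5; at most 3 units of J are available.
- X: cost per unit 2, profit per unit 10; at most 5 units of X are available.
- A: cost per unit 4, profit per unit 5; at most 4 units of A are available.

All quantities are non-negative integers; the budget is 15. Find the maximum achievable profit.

55

5×X: cost 10 ≤ 15, profit 5·10 = 50.
5×X and 1×A: cost 14 ≤ 15, profit 5·10 + 1·5 = 55.
Best is 55.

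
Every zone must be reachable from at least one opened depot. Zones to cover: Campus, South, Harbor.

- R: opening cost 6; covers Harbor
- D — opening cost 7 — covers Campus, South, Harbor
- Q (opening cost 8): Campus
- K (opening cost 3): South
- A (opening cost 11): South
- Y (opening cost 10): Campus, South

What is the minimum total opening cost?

D alone covers Campus, South, Harbor — every zone.
Total opening cost: 7.
No cover costs less than 7.

7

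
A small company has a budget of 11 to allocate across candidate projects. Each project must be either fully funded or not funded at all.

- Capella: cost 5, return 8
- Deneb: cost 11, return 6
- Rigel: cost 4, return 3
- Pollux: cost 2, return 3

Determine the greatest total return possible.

Treat it as a binary knapsack problem.
Capella + Pollux: cost 5 + 2 = 7 ≤ 11, return 8 + 3 = 11.
Capella + Rigel: cost 5 + 4 = 9 ≤ 11, return 8 + 3 = 11.
Capella + Rigel + Pollux: cost 5 + 4 + 2 = 11 ≤ 11, return 8 + 3 + 3 = 14.
Best is Capella, Rigel, and Pollux with total return 14.

14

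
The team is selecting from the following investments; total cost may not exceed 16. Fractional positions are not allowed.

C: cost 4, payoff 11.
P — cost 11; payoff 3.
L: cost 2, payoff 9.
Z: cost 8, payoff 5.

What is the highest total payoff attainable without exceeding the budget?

25

This is an integer program with binary decision variables.
C + Z: cost 4 + 8 = 12 ≤ 16, payoff 11 + 5 = 16.
C + L + Z: cost 4 + 2 + 8 = 14 ≤ 16, payoff 11 + 9 + 5 = 25.
C + L: cost 4 + 2 = 6 ≤ 16, payoff 11 + 9 = 20.
Best is C, L, and Z with total payoff 25.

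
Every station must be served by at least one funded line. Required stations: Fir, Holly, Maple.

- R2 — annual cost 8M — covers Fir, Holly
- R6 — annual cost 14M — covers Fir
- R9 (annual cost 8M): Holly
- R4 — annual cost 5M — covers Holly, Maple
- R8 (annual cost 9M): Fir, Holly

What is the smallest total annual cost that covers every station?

Choose R2 and R4: together they cover Fir, Holly, Maple — every station.
Total annual cost: 8 + 5 = 13.

13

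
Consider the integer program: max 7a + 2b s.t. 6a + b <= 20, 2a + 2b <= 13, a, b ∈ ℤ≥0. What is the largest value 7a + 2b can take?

The continuous relaxation peaks at (2.7, 3.8) with value 26.50; rounding to a feasible lattice point costs some objective.
(a,b)=(3,2): 6·3+1·2=20≤20, 2·3+2·2=10≤13, objective 25.
(a,b)=(3,1): 6·3+1·1=19≤20, 2·3+2·1=8≤13, objective 23.
(a,b)=(2,4): 6·2+1·4=16≤20, 2·2+2·4=12≤13, objective 22.
The best lattice point is (3,2), giving 25.

25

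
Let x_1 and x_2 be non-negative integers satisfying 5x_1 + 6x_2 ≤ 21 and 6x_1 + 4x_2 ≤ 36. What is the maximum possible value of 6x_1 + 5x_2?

Relaxing integrality, the LP optimum is 25.20 at (x_1,x_2) = (4.2, 0), which is not an integer point.
(x_1,x_2)=(4,0): 5·4+6·0=20≤21, 6·4+4·0=24≤36, objective 24.
(x_1,x_2)=(3,1): 5·3+6·1=21≤21, 6·3+4·1=22≤36, objective 23.
(x_1,x_2)=(3,0): 5·3+6·0=15≤21, 6·3+4·0=18≤36, objective 18.
The best lattice point is (4,0), giving 24.

24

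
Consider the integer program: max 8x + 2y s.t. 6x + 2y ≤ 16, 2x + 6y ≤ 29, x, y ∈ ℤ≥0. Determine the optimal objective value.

The continuous relaxation peaks at (2.67, 0) with value 21.33; rounding to a feasible lattice point costs some objective.
(x,y)=(2,2): 6·2+2·2=16≤16, 2·2+6·2=16≤29, objective 20.
(x,y)=(2,1): 6·2+2·1=14≤16, 2·2+6·1=10≤29, objective 18.
(x,y)=(2,0): 6·2+2·0=12≤16, 2·2+6·0=4≤29, objective 16.
No feasible integer point exceeds 20.

20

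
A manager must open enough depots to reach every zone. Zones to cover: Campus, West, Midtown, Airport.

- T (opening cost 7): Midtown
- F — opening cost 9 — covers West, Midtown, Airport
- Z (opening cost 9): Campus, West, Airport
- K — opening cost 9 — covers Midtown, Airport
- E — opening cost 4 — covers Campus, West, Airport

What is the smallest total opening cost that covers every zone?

11

Choose T and E: together they cover Campus, West, Midtown, Airport — every zone.
Total opening cost: 7 + 4 = 11.
No cover costs less than 11.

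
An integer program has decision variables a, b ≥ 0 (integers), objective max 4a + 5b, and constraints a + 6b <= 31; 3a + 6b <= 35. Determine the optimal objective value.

44

Relaxing integrality, the LP optimum is 46.67 at (a,b) = (11.7, 0), which is not an integer point.
(a,b)=(11,0): 1·11+6·0=11≤31, 3·11+6·0=33≤35, objective 44.
(a,b)=(10,0): 1·10+6·0=10≤31, 3·10+6·0=30≤35, objective 40.
Maximum is 44 at (a,b)=(11,0).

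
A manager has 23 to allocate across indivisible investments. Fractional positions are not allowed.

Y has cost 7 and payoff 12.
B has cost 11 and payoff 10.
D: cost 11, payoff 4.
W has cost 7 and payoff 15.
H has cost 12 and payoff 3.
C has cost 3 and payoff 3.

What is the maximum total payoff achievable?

Y + W + C: cost 7 + 7 + 3 = 17 ≤ 23, payoff 12 + 15 + 3 = 30.
Y + W: cost 7 + 7 = 14 ≤ 23, payoff 12 + 15 = 27.
B + W + C: cost 11 + 7 + 3 = 21 ≤ 23, payoff 10 + 15 + 3 = 28.
Best is Y, W, and C with total payoff 30.

30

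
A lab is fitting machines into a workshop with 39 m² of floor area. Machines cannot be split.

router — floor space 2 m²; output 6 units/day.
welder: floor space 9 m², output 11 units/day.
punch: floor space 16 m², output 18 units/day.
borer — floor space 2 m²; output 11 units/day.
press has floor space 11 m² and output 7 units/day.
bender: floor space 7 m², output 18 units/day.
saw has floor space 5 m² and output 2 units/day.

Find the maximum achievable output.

64

Allowing fractional choices, the relaxed optimum would be about 65.9, but machines are indivisible.
router + welder + punch + borer + bender: floor space 2 + 9 + 16 + 2 + 7 = 36 ≤ 39, output 6 + 11 + 18 + 11 + 18 = 64.
welder + punch + borer + bender + saw: floor space 9 + 16 + 2 + 7 + 5 = 39 ≤ 39, output 11 + 18 + 11 + 18 + 2 = 60.
router + punch + borer + press + bender: floor space 2 + 16 + 2 + 11 + 7 = 38 ≤ 39, output 6 + 18 + 11 + 7 + 18 = 60.
Best is router, welder, punch, borer, and bender with total output 64.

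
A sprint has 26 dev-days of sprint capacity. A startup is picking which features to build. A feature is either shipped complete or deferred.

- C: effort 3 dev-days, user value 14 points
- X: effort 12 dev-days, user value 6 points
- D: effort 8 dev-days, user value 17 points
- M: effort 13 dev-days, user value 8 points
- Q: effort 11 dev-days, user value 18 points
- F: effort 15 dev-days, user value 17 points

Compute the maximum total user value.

C + D + F: effort 3 + 8 + 15 = 26 ≤ 26, user value 14 + 17 + 17 = 48.
C + D + Q: effort 3 + 8 + 11 = 22 ≤ 26, user value 14 + 17 + 18 = 49.
C + D + M: effort 3 + 8 + 13 = 24 ≤ 26, user value 14 + 17 + 8 = 39.
Best is C, D, and Q with total user value 49.

49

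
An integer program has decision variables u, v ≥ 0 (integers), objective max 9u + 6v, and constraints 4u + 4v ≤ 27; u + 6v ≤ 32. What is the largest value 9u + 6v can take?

Relaxing integrality, the LP optimum is 60.75 at (u,v) = (6.75, 0), which is not an integer point.
(u,v)=(6,0): 4·6+4·0=24≤27, 1·6+6·0=6≤32, objective 54.
(u,v)=(5,1): 4·5+4·1=24≤27, 1·5+6·1=11≤32, objective 51.
(u,v)=(5,0): 4·5+4·0=20≤27, 1·5+6·0=5≤32, objective 45.
Maximum is 54 at (u,v)=(6,0).

54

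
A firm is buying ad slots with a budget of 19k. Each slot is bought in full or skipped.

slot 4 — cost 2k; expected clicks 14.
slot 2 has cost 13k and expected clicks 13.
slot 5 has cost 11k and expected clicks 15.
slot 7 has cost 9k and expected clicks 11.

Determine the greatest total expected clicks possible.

Allowing fractional choices, the relaxed optimum would be about 36.3, but ad slots are indivisible.
slot 4 + slot 5: cost 2 + 11 = 13 ≤ 19, expected clicks 14 + 15 = 29.
slot 4 + slot 2: cost 2 + 13 = 15 ≤ 19, expected clicks 14 + 13 = 27.
Best is slot 4 and slot 5 with total expected clicks 29.

29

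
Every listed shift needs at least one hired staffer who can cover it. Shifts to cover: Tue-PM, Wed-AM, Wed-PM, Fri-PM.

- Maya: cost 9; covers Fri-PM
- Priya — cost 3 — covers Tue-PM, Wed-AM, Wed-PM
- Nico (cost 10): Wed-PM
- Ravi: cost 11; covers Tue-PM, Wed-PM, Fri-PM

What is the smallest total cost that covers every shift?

Choose Maya and Priya: together they cover Tue-PM, Wed-AM, Wed-PM, Fri-PM — every shift.
Total cost: 9 + 3 = 12.
No cover costs less than 12.

12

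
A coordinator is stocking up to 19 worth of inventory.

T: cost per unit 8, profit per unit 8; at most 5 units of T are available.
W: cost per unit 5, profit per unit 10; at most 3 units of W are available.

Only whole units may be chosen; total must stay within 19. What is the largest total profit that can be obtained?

W has the best ratio (10/5); taking only W gives at most 3×10 = 30 (stopped by the cost limit).
Optimal: 3×W: cost 15 ≤ 19, profit 3·10 = 30.

30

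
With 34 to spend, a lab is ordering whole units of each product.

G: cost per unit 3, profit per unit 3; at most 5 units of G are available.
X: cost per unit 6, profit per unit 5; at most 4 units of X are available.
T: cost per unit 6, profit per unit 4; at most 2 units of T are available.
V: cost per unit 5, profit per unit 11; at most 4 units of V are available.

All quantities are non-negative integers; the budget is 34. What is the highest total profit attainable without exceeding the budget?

2×G, 1×X, and 4×V: cost 32 ≤ 34, profit 2·3 + 1·5 + 4·11 = 55.
4×G and 4×V: cost 32 ≤ 34, profit 4·3 + 4·11 = 56.
Best is 56.

56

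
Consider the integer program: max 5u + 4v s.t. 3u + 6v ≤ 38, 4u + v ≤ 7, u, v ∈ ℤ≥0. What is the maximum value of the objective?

Relaxing integrality, the LP optimum is 25.90 at (u,v) = (0.19, 6.24), which is not an integer point.
(u,v)=(0,6) is feasible, giving 24.
(u,v)=(0,5) is feasible, giving 20.
No feasible integer point exceeds 24.

24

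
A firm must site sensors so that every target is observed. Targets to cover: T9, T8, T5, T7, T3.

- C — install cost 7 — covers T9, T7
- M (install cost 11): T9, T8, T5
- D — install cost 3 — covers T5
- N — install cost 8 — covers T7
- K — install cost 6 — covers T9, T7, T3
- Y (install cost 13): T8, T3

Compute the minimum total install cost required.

The greedy cost-per-new-target heuristic would pick K, D, and M for 20, but a cheaper cover exists.
Choose M and K: together they cover T9, T8, T5, T7, T3 — every target.
Total install cost: 11 + 6 = 17.
No cover costs less than 17.

17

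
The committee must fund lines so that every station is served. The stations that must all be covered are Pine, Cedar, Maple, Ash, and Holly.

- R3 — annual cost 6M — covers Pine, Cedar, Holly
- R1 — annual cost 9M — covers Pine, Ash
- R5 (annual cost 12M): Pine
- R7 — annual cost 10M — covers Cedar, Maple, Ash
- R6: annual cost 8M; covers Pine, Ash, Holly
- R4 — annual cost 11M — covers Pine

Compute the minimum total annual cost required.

Choose R3 and R7: together they cover Pine, Cedar, Maple, Ash, Holly — every station.
Total annual cost: 6 + 10 = 16.

16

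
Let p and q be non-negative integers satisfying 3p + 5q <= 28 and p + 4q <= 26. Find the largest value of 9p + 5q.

The continuous relaxation peaks at (9.33, 0) with value 84.00; rounding to a feasible lattice point costs some objective.
(p,q)=(9,0) is feasible, giving 81.
(p,q)=(8,0) is feasible, giving 72.
No feasible integer point exceeds 81.

81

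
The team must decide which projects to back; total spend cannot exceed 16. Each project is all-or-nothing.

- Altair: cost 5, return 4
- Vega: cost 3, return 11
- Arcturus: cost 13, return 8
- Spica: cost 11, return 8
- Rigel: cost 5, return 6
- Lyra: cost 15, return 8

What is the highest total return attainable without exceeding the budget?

21

Altair + Vega + Rigel: cost 5 + 3 + 5 = 13 ≤ 16, return 4 + 11 + 6 = 21.
Vega + Spica: cost 3 + 11 = 14 ≤ 16, return 11 + 8 = 19.
Best is Altair, Vega, and Rigel with total return 21.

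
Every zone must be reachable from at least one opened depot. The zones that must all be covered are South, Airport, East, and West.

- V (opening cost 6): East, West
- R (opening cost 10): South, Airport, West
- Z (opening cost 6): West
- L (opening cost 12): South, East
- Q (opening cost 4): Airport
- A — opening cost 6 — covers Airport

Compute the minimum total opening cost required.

16

The greedy cost-per-new-zone heuristic would pick V, Q, and R for 20, but a cheaper cover exists.
Choose V and R: together they cover South, Airport, East, West — every zone.
Total opening cost: 6 + 10 = 16.
No cover costs less than 16.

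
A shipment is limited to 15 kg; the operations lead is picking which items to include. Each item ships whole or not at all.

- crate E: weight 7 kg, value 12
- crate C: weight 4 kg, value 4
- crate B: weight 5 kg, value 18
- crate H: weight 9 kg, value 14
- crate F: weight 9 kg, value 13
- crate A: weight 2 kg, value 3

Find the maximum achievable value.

33

This is an integer program with binary decision variables.
Allowing fractional choices, the relaxed optimum would be about 34.7, but items are indivisible.
crate E + crate B + crate A: weight 7 + 5 + 2 = 14 ≤ 15, value 12 + 18 + 3 = 33.
crate B + crate F: weight 5 + 9 = 14 ≤ 15, value 18 + 13 = 31.
crate B + crate H: weight 5 + 9 = 14 ≤ 15, value 18 + 14 = 32.
Best is crate E, crate B, and crate A with total value 33.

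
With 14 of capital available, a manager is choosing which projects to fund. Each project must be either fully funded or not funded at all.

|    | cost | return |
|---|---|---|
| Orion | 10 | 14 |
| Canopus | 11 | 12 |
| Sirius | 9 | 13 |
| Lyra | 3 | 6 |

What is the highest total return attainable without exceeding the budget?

Allowing fractional choices, the relaxed optimum would be about 21.8, but projects are indivisible.
Canopus + Lyra: cost 11 + 3 = 14 ≤ 14, return 12 + 6 = 18.
Orion + Lyra: cost 10 + 3 = 13 ≤ 14, return 14 + 6 = 20.
Sirius + Lyra: cost 9 + 3 = 12 ≤ 14, return 13 + 6 = 19.
Best is Orion and Lyra with total return 20.

20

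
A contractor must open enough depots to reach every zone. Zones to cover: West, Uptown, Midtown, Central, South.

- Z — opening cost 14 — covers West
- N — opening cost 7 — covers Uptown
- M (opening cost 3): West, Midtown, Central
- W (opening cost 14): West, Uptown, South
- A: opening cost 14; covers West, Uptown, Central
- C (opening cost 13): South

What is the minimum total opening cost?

17

This is an integer covering problem.
The greedy cost-per-new-zone heuristic would pick M, N, and C for 23, but a cheaper cover exists.
Choose M and W: together they cover West, Uptown, Midtown, Central, South — every zone.
Total opening cost: 3 + 14 = 17.
No cover costs less than 17.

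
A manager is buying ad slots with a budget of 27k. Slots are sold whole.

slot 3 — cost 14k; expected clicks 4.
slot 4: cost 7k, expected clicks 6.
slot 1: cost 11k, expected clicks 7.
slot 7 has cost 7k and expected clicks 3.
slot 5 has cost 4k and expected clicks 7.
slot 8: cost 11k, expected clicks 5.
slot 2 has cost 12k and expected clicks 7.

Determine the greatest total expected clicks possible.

This is a 0-1 knapsack instance.
Take slot 1, slot 5, and slot 2: cost 11 + 4 + 12 = 27 ≤ 27, expected clicks 7 + 7 + 7 = 21.
No other feasible combination does better.

21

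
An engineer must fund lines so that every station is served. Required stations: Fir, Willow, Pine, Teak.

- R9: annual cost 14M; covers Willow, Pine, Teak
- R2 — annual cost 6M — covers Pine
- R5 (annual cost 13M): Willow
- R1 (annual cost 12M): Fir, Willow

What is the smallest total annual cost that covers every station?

26

This is a weighted set-cover instance.
Choose R9 and R1: together they cover Fir, Willow, Pine, Teak — every station.
Total annual cost: 14 + 12 = 26.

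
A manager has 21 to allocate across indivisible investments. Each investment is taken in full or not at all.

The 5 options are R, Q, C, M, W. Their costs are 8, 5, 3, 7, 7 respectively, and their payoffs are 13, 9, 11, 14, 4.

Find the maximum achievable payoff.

Treat it as a binary knapsack problem.
Allowing fractional choices, the relaxed optimum would be about 43.8, but investments are indivisible.
R + C + M: cost 8 + 3 + 7 = 18 ≤ 21, payoff 13 + 11 + 14 = 38.
Q + C + M: cost 5 + 3 + 7 = 15 ≤ 21, payoff 9 + 11 + 14 = 34.
R + Q + M: cost 8 + 5 + 7 = 20 ≤ 21, payoff 13 + 9 + 14 = 36.
Best is R, C, and M with total payoff 38.

38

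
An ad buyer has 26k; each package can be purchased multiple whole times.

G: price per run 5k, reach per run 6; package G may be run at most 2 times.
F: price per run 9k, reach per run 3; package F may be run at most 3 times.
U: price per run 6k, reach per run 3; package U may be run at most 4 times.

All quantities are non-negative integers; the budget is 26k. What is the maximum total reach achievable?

Take 2×G and 2×U: price 22 ≤ 26, reach 2·6 + 2·3 = 18.
G has the best ratio (6/5) and is taken to its limit of 2; remaining capacity is filled optimally with the others.

18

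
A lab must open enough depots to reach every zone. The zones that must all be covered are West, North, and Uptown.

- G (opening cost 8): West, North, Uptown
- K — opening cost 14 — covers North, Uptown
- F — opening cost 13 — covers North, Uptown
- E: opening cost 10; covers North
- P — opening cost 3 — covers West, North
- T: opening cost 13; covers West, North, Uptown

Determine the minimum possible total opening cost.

This is a weighted set-cover instance.
The greedy cost-per-new-zone heuristic would pick P and G for 11, but a cheaper cover exists.
G alone covers West, North, Uptown — every zone.
Total opening cost: 8.
No cover costs less than 8.

8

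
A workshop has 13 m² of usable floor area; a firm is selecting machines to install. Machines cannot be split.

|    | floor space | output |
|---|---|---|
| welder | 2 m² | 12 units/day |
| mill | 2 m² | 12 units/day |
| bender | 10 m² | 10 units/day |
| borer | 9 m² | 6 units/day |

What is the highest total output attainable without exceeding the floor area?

Allowing fractional choices, the relaxed optimum would be about 33.0, but machines are indivisible.
welder + mill: floor space 2 + 2 = 4 ≤ 13, output 12 + 12 = 24.
welder + mill + borer: floor space 2 + 2 + 9 = 13 ≤ 13, output 12 + 12 + 6 = 30.
Best is welder, mill, and borer with total output 30.

30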